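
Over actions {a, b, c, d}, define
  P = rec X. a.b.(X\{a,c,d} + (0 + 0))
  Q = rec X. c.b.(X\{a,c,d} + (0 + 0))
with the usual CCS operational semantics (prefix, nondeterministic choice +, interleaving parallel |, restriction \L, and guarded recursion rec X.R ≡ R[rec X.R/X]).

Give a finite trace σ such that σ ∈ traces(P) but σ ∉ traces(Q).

a

Reachable graph of P (3 states):
  p0 = rec X. a.b.(X\{a,c,d} + (0 + 0)) | ··a··> p1
  p1 = b.((rec X. a.b.(X\{a,c,d} + (0 + 0)))\{a,c,d} + (0 + 0)) | ··b··> p2
  p2 = (rec X. a.b.(X\{a,c,d} + (0 + 0)))\{a,c,d} + (0 + 0) | ·
Reachable graph of Q (3 states):
  q0 = rec X. c.b.(X\{a,c,d} + (0 + 0)) | ··c··> q1
  q1 = b.((rec X. c.b.(X\{a,c,d} + (0 + 0)))\{a,c,d} + (0 + 0)) | ··b··> q2
  q2 = (rec X. c.b.(X\{a,c,d} + (0 + 0)))\{a,c,d} + (0 + 0) | ·
Trace ⟨a⟩ through P, begin at {p0}:
  after a @ step 1: {p1}
  P completes σ.
Trace ⟨a⟩ through Q, begin at {q0}:
  after a @ step 1: ∅  — Q cannot continue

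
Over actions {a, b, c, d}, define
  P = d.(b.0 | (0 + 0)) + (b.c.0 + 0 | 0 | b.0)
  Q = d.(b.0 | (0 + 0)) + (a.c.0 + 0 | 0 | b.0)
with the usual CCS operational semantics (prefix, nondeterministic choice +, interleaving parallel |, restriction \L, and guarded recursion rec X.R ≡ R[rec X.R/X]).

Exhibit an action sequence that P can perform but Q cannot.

Reachable graph of P (6 states):
  u0 = d.(b.0 | (0 + 0)) + (b.c.0 + 0 | 0 | b.0) → —b→ u1, —b→ u2, —d→ u3
  u1 = 0 | 0 | 0 → deadlocked
  u2 = c.0 → —c→ u4
  u3 = b.0 | (0 + 0) → —b→ u5
  u4 = 0 → deadlocked
  u5 = 0 | (0 + 0) → deadlocked
Reachable graph of Q (6 states):
  v0 = d.(b.0 | (0 + 0)) + (a.c.0 + 0 | 0 | b.0) → —a→ v1, —b→ v2, —d→ v3
  v1 = c.0 → —c→ v4
  v2 = 0 | 0 | 0 → deadlocked
  v3 = b.0 | (0 + 0) → —b→ v5
  v4 = 0 → deadlocked
  v5 = 0 | (0 + 0) → deadlocked
Run σ = ⟨bc⟩ on P: start {u0}
  after b @ step 1: {u1, u2}
  after c @ step 2: {u4}
  — P admits the full trace.
Run σ = ⟨bc⟩ on Q: start {v0}
  after b @ step 1: {v2}
  after c @ step 2: ∅  — Q cannot continue

bc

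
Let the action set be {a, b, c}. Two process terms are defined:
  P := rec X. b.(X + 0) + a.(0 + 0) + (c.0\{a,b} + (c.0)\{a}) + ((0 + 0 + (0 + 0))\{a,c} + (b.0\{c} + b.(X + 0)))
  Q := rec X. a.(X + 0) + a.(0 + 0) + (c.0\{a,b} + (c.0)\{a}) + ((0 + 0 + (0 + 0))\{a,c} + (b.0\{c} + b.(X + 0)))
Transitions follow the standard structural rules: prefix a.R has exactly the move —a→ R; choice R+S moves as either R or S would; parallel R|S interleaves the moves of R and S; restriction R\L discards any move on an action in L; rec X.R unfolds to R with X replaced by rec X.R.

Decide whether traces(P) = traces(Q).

traces(P) ≠ traces(Q) — witness ⟨aa⟩

Reachable graph of P (6 states):
  s0 = rec X. b.(X + 0) + a.(0 + 0) + (c.0\{a,b} + (c.0)\{a}) + ((0 + 0 + (0 + 0))\{a,c} + (b.0\{c} + b.(X + 0))) :: --a--▸ s1, --b--▸ s2, --b--▸ s3, --c--▸ s4, --c--▸ s5
  s1 = 0 + 0 :: (no moves)
  s2 = (rec X. b.(X + 0) + a.(0 + 0) + (c.0\{a,b} + (c.0)\{a}) + ((0 + 0 + (0 + 0))\{a,c} + (b.0\{c} + b.(X + 0)))) + 0 :: --a--▸ s1, --b--▸ s2, --b--▸ s3, --c--▸ s4, --c--▸ s5
  s3 = 0\{c} :: (no moves)
  s4 = 0\{a,b} :: (no moves)
  s5 = 0\{a} :: (no moves)
Reachable graph of Q (6 states):
  t0 = rec X. a.(X + 0) + a.(0 + 0) + (c.0\{a,b} + (c.0)\{a}) + ((0 + 0 + (0 + 0))\{a,c} + (b.0\{c} + b.(X + 0))) :: --a--▸ t1, --a--▸ t2, --b--▸ t1, --b--▸ t3, --c--▸ t4, --c--▸ t5
  t1 = (rec X. a.(X + 0) + a.(0 + 0) + (c.0\{a,b} + (c.0)\{a}) + ((0 + 0 + (0 + 0))\{a,c} + (b.0\{c} + b.(X + 0)))) + 0 :: --a--▸ t1, --a--▸ t2, --b--▸ t1, --b--▸ t3, --c--▸ t4, --c--▸ t5
  t2 = 0 + 0 :: (no moves)
  t3 = 0\{c} :: (no moves)
  t4 = 0\{a,b} :: (no moves)
  t5 = 0\{a} :: (no moves)
Executing aa from Q (initial set {t0}):
  after a @ step 1: {t1, t2}
  after a @ step 2: {t1, t2}
  Q completes σ.
Executing aa from P (initial set {s0}):
  after a @ step 1: {s1}
  after a @ step 2: ∅ (P stuck)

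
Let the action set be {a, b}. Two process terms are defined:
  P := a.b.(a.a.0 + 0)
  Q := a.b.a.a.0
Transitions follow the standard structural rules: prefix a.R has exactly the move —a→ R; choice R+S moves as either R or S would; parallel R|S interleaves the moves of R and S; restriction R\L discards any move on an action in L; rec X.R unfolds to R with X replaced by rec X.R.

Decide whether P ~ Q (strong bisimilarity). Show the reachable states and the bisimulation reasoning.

P ~ Q

LTS(P): 5 reachable states
  s0 = a.b.(a.a.0 + 0) has moves =a=> s1
  s1 = b.(a.a.0 + 0) has moves =b=> s2
  s2 = a.a.0 + 0 has moves =a=> s3
  s3 = a.0 has moves =a=> s4
  s4 = 0 has moves (no moves)
LTS(Q): 5 reachable states
  t0 = a.b.a.a.0 has moves =a=> t1
  t1 = b.a.a.0 has moves =b=> t2
  t2 = a.a.0 has moves =a=> t3
  t3 = a.0 has moves =a=> t4
  t4 = 0 has moves (no moves)
Partition-refinement fixed point:
  B0 = {s0, t0}
  B1 = {s1, t1}
  B2 = {s2, t2}
  B3 = {s3, t3}
  B4 = {s4, t4}
s0 ∈ B0, t0 ∈ B0 → same block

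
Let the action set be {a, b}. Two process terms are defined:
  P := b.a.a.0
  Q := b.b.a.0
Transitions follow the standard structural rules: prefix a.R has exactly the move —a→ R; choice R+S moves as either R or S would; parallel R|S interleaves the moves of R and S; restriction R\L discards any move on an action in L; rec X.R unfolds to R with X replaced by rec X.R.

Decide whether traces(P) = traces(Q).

traces(P) ≠ traces(Q) — witness ⟨ba⟩

Reachable graph of P (4 states):
  u0 = b.a.a.0 | ··b··> u1
  u1 = a.a.0 | ··a··> u2
  u2 = a.0 | ··a··> u3
  u3 = 0 | ·
Reachable graph of Q (4 states):
  v0 = b.b.a.0 | ··b··> v1
  v1 = b.a.0 | ··b··> v2
  v2 = a.0 | ··a··> v3
  v3 = 0 | ·
Trace ⟨ba⟩ through P, begin at {u0}:
  step 1 (b): {u1}
  step 2 (a): {u2}
  ✓ P
Trace ⟨ba⟩ through Q, begin at {v0}:
  step 1 (b): {v1}
  step 2 (a): ∅ (Q stuck)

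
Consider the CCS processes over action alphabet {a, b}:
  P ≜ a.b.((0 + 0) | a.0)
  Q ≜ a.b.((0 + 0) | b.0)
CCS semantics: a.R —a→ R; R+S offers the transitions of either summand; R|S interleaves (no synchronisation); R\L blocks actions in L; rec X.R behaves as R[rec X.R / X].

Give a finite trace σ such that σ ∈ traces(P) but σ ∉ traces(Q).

aba

LTS(P): 4 reachable states
  p0 = a.b.((0 + 0) | a.0) → —a→ p1
  p1 = b.((0 + 0) | a.0) → —b→ p2
  p2 = (0 + 0) | a.0 → —a→ p3
  p3 = (0 + 0) | 0 → ∅
LTS(Q): 4 reachable states
  q0 = a.b.((0 + 0) | b.0) → —a→ q1
  q1 = b.((0 + 0) | b.0) → —b→ q2
  q2 = (0 + 0) | b.0 → —b→ q3
  q3 = (0 + 0) | 0 → ∅
Run σ = ⟨aba⟩ on P: start {p0}
  [1] a ⇒ {p1}
  [2] b ⇒ {p2}
  [3] a ⇒ {p3}
  ✓ P
Run σ = ⟨aba⟩ on Q: start {q0}
  [1] a ⇒ {q1}
  [2] b ⇒ {q2}
  [3] a ⇒ no successor for Q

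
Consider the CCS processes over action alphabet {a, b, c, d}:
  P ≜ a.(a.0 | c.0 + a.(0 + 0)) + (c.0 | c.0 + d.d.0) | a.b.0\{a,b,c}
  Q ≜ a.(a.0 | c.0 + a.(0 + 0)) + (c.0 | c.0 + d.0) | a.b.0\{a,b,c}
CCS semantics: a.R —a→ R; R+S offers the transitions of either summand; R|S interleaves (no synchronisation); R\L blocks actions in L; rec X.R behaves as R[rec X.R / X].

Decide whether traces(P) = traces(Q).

trace-distinct — witness ⟨dd⟩

P's transition system — 23 states:
  u0 = a.(a.0 | c.0 + a.(0 + 0)) + (c.0 | c.0 + d.d.0) | a.b.0\{a,b,c} has moves —a→ u1, —a→ u2, —c→ u3, —c→ u4, —d→ u5
  u1 = (c.0 | c.0 + d.d.0) | b.0\{a,b,c} has moves —b→ u6, —c→ u7, —c→ u8, —d→ u9
  u2 = a.0 | c.0 + a.(0 + 0) has moves —a→ u10, —a→ u11, —c→ u12
  u3 = 0 | c.0 | a.b.0\{a,b,c} has moves —a→ u7, —c→ u13
  u4 = c.0 | 0 | a.b.0\{a,b,c} has moves —a→ u8, —c→ u13
  u5 = d.0 | a.b.0\{a,b,c} has moves —a→ u9, —d→ u14
  u6 = (c.0 | c.0 + d.d.0) | 0\{a,b,c} has moves —c→ u15, —c→ u16, —d→ u17
  u7 = 0 | c.0 | b.0\{a,b,c} has moves —b→ u15, —c→ u18
  u8 = c.0 | 0 | b.0\{a,b,c} has moves —b→ u16, —c→ u18
  u9 = d.0 | b.0\{a,b,c} has moves —b→ u17, —d→ u19
  u10 = 0 + 0 has moves (no moves)
  u11 = 0 | c.0 has moves —c→ u20
  u12 = a.0 | 0 has moves —a→ u20
  u13 = 0 | 0 | a.b.0\{a,b,c} has moves —a→ u18
  u14 = 0 | a.b.0\{a,b,c} has moves —a→ u19
  u15 = 0 | c.0 | 0\{a,b,c} has moves —c→ u21
  u16 = c.0 | 0 | 0\{a,b,c} has moves —c→ u21
  u17 = d.0 | 0\{a,b,c} has moves —d→ u22
  u18 = 0 | 0 | b.0\{a,b,c} has moves —b→ u21
  u19 = 0 | b.0\{a,b,c} has moves —b→ u22
  u20 = 0 | 0 has moves (no moves)
  u21 = 0 | 0 | 0\{a,b,c} has moves (no moves)
  u22 = 0 | 0\{a,b,c} has moves (no moves)
Q's transition system — 20 states:
  v0 = a.(a.0 | c.0 + a.(0 + 0)) + (c.0 | c.0 + d.0) | a.b.0\{a,b,c} has moves —a→ v1, —a→ v2, —c→ v3, —c→ v4, —d→ v5
  v1 = (c.0 | c.0 + d.0) | b.0\{a,b,c} has moves —b→ v6, —c→ v7, —c→ v8, —d→ v9
  v2 = a.0 | c.0 + a.(0 + 0) has moves —a→ v10, —a→ v11, —c→ v12
  v3 = 0 | c.0 | a.b.0\{a,b,c} has moves —a→ v7, —c→ v13
  v4 = c.0 | 0 | a.b.0\{a,b,c} has moves —a→ v8, —c→ v13
  v5 = 0 | a.b.0\{a,b,c} has moves —a→ v9
  v6 = (c.0 | c.0 + d.0) | 0\{a,b,c} has moves —c→ v14, —c→ v15, —d→ v16
  v7 = 0 | c.0 | b.0\{a,b,c} has moves —b→ v14, —c→ v17
  v8 = c.0 | 0 | b.0\{a,b,c} has moves —b→ v15, —c→ v17
  v9 = 0 | b.0\{a,b,c} has moves —b→ v16
  v10 = 0 + 0 has moves (no moves)
  v11 = 0 | c.0 has moves —c→ v18
  v12 = a.0 | 0 has moves —a→ v18
  v13 = 0 | 0 | a.b.0\{a,b,c} has moves —a→ v17
  v14 = 0 | c.0 | 0\{a,b,c} has moves —c→ v19
  v15 = c.0 | 0 | 0\{a,b,c} has moves —c→ v19
  v16 = 0 | 0\{a,b,c} has moves (no moves)
  v17 = 0 | 0 | b.0\{a,b,c} has moves —b→ v19
  v18 = 0 | 0 has moves (no moves)
  v19 = 0 | 0 | 0\{a,b,c} has moves (no moves)
Run σ = ⟨dd⟩ on P: start {u0}
  [1] d ⇒ {u5}
  [2] d ⇒ {u14}
  ✓ P
Run σ = ⟨dd⟩ on Q: start {v0}
  [1] d ⇒ {v5}
  [2] d ⇒ no successor for Q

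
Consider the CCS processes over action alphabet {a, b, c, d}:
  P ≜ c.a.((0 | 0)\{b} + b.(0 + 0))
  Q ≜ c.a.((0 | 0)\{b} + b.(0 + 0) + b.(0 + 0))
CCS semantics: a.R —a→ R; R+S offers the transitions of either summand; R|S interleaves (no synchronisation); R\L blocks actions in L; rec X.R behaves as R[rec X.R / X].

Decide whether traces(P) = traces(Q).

LTS(P): 4 reachable states
  u0 = c.a.((0 | 0)\{b} + b.(0 + 0)) → —c→ u1
  u1 = a.((0 | 0)\{b} + b.(0 + 0)) → —a→ u2
  u2 = (0 | 0)\{b} + b.(0 + 0) → —b→ u3
  u3 = 0 + 0 → deadlocked
LTS(Q): 4 reachable states
  v0 = c.a.((0 | 0)\{b} + b.(0 + 0) + b.(0 + 0)) → —c→ v1
  v1 = a.((0 | 0)\{b} + b.(0 + 0) + b.(0 + 0)) → —a→ v2
  v2 = (0 | 0)\{b} + b.(0 + 0) + b.(0 + 0) → —b→ v3
  v3 = 0 + 0 → deadlocked
Coarsest stable partition (strong bisimilarity classes):
  B0 = {u0, v0}
  B1 = {u1, v1}
  B2 = {u2, v2}
  B3 = {u3, v3}
u0 ∈ B0, v0 ∈ B0 → same block
Bisimilar ⇒ trace-equivalent.

trace-equivalent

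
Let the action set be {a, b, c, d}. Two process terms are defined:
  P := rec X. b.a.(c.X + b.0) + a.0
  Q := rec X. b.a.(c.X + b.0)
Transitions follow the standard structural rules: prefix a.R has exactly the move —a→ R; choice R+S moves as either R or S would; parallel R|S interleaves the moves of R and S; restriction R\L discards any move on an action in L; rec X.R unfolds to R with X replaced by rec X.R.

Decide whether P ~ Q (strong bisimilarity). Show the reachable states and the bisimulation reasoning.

NO

LTS(P): 4 reachable states
  p0 = rec X. b.a.(c.X + b.0) + a.0 has moves --a--▸ p1, --b--▸ p2
  p1 = 0 has moves deadlocked
  p2 = a.(c.(rec X. b.a.(c.X + b.0) + a.0) + b.0) has moves --a--▸ p3
  p3 = c.(rec X. b.a.(c.X + b.0) + a.0) + b.0 has moves --b--▸ p1, --c--▸ p0
LTS(Q): 4 reachable states
  q0 = rec X. b.a.(c.X + b.0) has moves --b--▸ q1
  q1 = a.(c.(rec X. b.a.(c.X + b.0)) + b.0) has moves --a--▸ q2
  q2 = c.(rec X. b.a.(c.X + b.0)) + b.0 has moves --b--▸ q3, --c--▸ q0
  q3 = 0 has moves deadlocked
Bisimilarity quotient blocks:
  B0 = {p0}
  B1 = {p1, q3}
  B2 = {p2}
  B3 = {p3}
  B4 = {q0}
  B5 = {q1}
  B6 = {q2}
p0 ∈ B0, q0 ∈ B4 → different blocks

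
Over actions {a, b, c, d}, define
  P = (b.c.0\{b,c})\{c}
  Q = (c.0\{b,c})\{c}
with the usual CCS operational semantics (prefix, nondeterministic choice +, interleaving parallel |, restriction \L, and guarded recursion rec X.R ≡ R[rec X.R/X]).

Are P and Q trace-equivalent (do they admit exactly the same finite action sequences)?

trace-distinct — witness ⟨b⟩

P's transition system — 2 states:
  s0 = (b.c.0\{b,c})\{c} :: -b-> s1
  s1 = (c.0\{b,c})\{c} :: (no moves)
Q's transition system — 1 states:
  t0 = (c.0\{b,c})\{c} :: (no moves)
Run σ = ⟨b⟩ on P: start {s0}
  after b @ step 1: {s1}
  ✓ P
Run σ = ⟨b⟩ on Q: start {t0}
  after b @ step 1: ∅  — Q cannot continue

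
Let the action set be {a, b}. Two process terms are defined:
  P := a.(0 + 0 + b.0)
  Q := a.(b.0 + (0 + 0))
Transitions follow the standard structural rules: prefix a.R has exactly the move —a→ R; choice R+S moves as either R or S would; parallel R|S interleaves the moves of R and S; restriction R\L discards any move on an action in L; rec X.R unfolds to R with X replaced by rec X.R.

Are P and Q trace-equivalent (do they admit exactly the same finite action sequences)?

LTS(P): 3 reachable states
  u0 = a.(0 + 0 + b.0) | --a--▸ u1
  u1 = 0 + 0 + b.0 | --b--▸ u2
  u2 = 0 | deadlocked
LTS(Q): 3 reachable states
  v0 = a.(b.0 + (0 + 0)) | --a--▸ v1
  v1 = b.0 + (0 + 0) | --b--▸ v2
  v2 = 0 | deadlocked
Partition-refinement fixed point:
  B0 = {u0, v0}
  B1 = {u1, v1}
  B2 = {u2, v2}
u0 ∈ B0, v0 ∈ B0 → same block
Bisimilar ⇒ trace-equivalent.

YES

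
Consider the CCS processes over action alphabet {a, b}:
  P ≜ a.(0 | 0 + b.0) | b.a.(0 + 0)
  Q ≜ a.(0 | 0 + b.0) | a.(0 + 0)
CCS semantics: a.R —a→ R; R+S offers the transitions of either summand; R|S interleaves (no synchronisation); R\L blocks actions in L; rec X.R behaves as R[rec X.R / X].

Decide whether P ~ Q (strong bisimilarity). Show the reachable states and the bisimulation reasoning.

NO

P's transition system — 9 states:
  p0 = a.(0 | 0 + b.0) | b.a.(0 + 0) → --a--▸ p1, --b--▸ p2
  p1 = (0 | 0 + b.0) | b.a.(0 + 0) → --b--▸ p3, --b--▸ p4
  p2 = a.(0 | 0 + b.0) | a.(0 + 0) → --a--▸ p3, --a--▸ p5
  p3 = (0 | 0 + b.0) | a.(0 + 0) → --a--▸ p6, --b--▸ p7
  p4 = 0 | b.a.(0 + 0) → --b--▸ p7
  p5 = a.(0 | 0 + b.0) | (0 + 0) → --a--▸ p6
  p6 = (0 | 0 + b.0) | (0 + 0) → --b--▸ p8
  p7 = 0 | a.(0 + 0) → --a--▸ p8
  p8 = 0 | (0 + 0) → stopped
Q's transition system — 6 states:
  q0 = a.(0 | 0 + b.0) | a.(0 + 0) → --a--▸ q1, --a--▸ q2
  q1 = (0 | 0 + b.0) | a.(0 + 0) → --a--▸ q3, --b--▸ q4
  q2 = a.(0 | 0 + b.0) | (0 + 0) → --a--▸ q3
  q3 = (0 | 0 + b.0) | (0 + 0) → --b--▸ q5
  q4 = 0 | a.(0 + 0) → --a--▸ q5
  q5 = 0 | (0 + 0) → stopped
Bisimilarity quotient blocks:
  B0 = {p0}
  B1 = {p1}
  B2 = {p3, q1}
  B3 = {p6, q3}
  B4 = {p8, q5}
  B5 = {p7, q4}
  B6 = {p4}
  B7 = {p2, q0}
  B8 = {p5, q2}
p0 ∈ B0, q0 ∈ B7 → different blocks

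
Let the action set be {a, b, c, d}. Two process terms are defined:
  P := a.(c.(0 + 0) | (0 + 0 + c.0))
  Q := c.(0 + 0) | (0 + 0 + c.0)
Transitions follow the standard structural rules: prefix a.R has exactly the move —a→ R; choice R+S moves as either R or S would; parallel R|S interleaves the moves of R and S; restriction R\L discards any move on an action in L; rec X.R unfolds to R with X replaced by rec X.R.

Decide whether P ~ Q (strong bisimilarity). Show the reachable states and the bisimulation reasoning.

P's transition system — 5 states:
  p0 = a.(c.(0 + 0) | (0 + 0 + c.0)) → -a-> p1
  p1 = c.(0 + 0) | (0 + 0 + c.0) → -c-> p2, -c-> p3
  p2 = (0 + 0) | (0 + 0 + c.0) → -c-> p4
  p3 = c.(0 + 0) | 0 → -c-> p4
  p4 = (0 + 0) | 0 → (no moves)
Q's transition system — 4 states:
  q0 = c.(0 + 0) | (0 + 0 + c.0) → -c-> q1, -c-> q2
  q1 = (0 + 0) | (0 + 0 + c.0) → -c-> q3
  q2 = c.(0 + 0) | 0 → -c-> q3
  q3 = (0 + 0) | 0 → (no moves)
Bisimilarity quotient blocks:
  B0 = {p0}
  B1 = {p1, q0}
  B2 = {p2, p3, q1, q2}
  B3 = {p4, q3}
p0 ∈ B0, q0 ∈ B1 → different blocks

P ≁ Q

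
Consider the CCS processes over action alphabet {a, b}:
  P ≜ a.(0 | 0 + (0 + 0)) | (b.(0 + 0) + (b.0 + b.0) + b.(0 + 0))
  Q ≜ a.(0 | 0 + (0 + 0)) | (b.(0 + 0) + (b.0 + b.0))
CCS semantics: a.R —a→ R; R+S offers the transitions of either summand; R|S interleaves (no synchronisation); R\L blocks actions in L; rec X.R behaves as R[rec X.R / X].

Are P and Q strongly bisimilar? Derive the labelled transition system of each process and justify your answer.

Reachable graph of P (6 states):
  p0 = a.(0 | 0 + (0 + 0)) | (b.(0 + 0) + (b.0 + b.0) + b.(0 + 0)) :: =a=> p1, =b=> p2, =b=> p3
  p1 = (0 | 0 + (0 + 0)) | (b.(0 + 0) + (b.0 + b.0) + b.(0 + 0)) :: =b=> p4, =b=> p5
  p2 = a.(0 | 0 + (0 + 0)) | (0 + 0) :: =a=> p4
  p3 = a.(0 | 0 + (0 + 0)) | 0 :: =a=> p5
  p4 = (0 | 0 + (0 + 0)) | (0 + 0) :: stopped
  p5 = (0 | 0 + (0 + 0)) | 0 :: stopped
Reachable graph of Q (6 states):
  q0 = a.(0 | 0 + (0 + 0)) | (b.(0 + 0) + (b.0 + b.0)) :: =a=> q1, =b=> q2, =b=> q3
  q1 = (0 | 0 + (0 + 0)) | (b.(0 + 0) + (b.0 + b.0)) :: =b=> q4, =b=> q5
  q2 = a.(0 | 0 + (0 + 0)) | (0 + 0) :: =a=> q4
  q3 = a.(0 | 0 + (0 + 0)) | 0 :: =a=> q5
  q4 = (0 | 0 + (0 + 0)) | (0 + 0) :: stopped
  q5 = (0 | 0 + (0 + 0)) | 0 :: stopped
Coarsest stable partition (strong bisimilarity classes):
  B0 = {p0, q0}
  B1 = {p1, q1}
  B2 = {p4, p5, q4, q5}
  B3 = {p2, p3, q2, q3}
p0 ∈ B0, q0 ∈ B0 → same block

P ~ Q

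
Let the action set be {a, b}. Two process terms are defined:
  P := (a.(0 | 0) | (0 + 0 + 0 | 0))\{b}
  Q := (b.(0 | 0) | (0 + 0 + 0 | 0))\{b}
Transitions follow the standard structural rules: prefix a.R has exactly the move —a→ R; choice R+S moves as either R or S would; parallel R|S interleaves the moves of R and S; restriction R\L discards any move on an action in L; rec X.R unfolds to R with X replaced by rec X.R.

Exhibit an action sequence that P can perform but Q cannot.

a

LTS(P): 2 reachable states
  u0 = (a.(0 | 0) | (0 + 0 + 0 | 0))\{b} → =a=> u1
  u1 = (0 | 0 | (0 + 0 + 0 | 0))\{b} → stopped
LTS(Q): 1 reachable states
  v0 = (b.(0 | 0) | (0 + 0 + 0 | 0))\{b} → stopped
Trace ⟨a⟩ through P, begin at {u0}:
  step 1 (a): {u1}
  P completes σ.
Trace ⟨a⟩ through Q, begin at {v0}:
  step 1 (a): ∅ (Q stuck)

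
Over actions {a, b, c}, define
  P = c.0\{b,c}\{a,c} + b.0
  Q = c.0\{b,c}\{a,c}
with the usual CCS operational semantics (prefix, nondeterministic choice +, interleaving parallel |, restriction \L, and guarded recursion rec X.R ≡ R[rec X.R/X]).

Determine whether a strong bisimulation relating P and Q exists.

LTS(P): 3 reachable states
  m0 = c.0\{b,c}\{a,c} + b.0 → =b=> m1, =c=> m2
  m1 = 0 → deadlocked
  m2 = 0\{b,c}\{a,c} → deadlocked
LTS(Q): 2 reachable states
  n0 = c.0\{b,c}\{a,c} → =c=> n1
  n1 = 0\{b,c}\{a,c} → deadlocked
Coarsest stable partition (strong bisimilarity classes):
  B0 = {m0}
  B1 = {m1, m2, n1}
  B2 = {n0}
m0 ∈ B0, n0 ∈ B2 → different blocks

NO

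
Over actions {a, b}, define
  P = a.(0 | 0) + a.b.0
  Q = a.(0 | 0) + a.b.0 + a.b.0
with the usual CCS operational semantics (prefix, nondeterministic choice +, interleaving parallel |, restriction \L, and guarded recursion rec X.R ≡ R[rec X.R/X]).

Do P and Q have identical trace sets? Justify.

LTS(P): 4 reachable states
  s0 = a.(0 | 0) + a.b.0 has moves --a--▸ s1, --a--▸ s2
  s1 = 0 | 0 has moves (no moves)
  s2 = b.0 has moves --b--▸ s3
  s3 = 0 has moves (no moves)
LTS(Q): 4 reachable states
  t0 = a.(0 | 0) + a.b.0 + a.b.0 has moves --a--▸ t1, --a--▸ t2
  t1 = 0 | 0 has moves (no moves)
  t2 = b.0 has moves --b--▸ t3
  t3 = 0 has moves (no moves)
Bisimilarity quotient blocks:
  B0 = {s0, t0}
  B1 = {s1, s3, t1, t3}
  B2 = {s2, t2}
s0 ∈ B0, t0 ∈ B0 → same block
Bisimilar ⇒ trace-equivalent.

YES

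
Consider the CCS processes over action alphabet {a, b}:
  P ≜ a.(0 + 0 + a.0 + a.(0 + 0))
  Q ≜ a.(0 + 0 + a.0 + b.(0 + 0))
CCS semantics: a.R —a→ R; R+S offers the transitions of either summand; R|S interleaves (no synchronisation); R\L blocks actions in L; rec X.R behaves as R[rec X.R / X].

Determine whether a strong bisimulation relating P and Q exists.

Reachable graph of P (4 states):
  u0 = a.(0 + 0 + a.0 + a.(0 + 0)) has moves -a-> u1
  u1 = 0 + 0 + a.0 + a.(0 + 0) has moves -a-> u2, -a-> u3
  u2 = 0 has moves stopped
  u3 = 0 + 0 has moves stopped
Reachable graph of Q (4 states):
  v0 = a.(0 + 0 + a.0 + b.(0 + 0)) has moves -a-> v1
  v1 = 0 + 0 + a.0 + b.(0 + 0) has moves -a-> v2, -b-> v3
  v2 = 0 has moves stopped
  v3 = 0 + 0 has moves stopped
Coarsest stable partition (strong bisimilarity classes):
  B0 = {u0}
  B1 = {u1}
  B2 = {u2, u3, v2, v3}
  B3 = {v0}
  B4 = {v1}
u0 ∈ B0, v0 ∈ B3 → different blocks

P ≁ Q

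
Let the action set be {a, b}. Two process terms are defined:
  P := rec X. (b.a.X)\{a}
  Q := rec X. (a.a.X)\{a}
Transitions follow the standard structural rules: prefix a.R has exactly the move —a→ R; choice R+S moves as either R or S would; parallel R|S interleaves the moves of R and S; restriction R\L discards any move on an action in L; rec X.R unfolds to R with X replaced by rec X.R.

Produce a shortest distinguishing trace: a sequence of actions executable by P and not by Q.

P's transition system — 2 states:
  s0 = rec X. (b.a.X)\{a} | =b=> s1
  s1 = (a.(rec X. (b.a.X)\{a}))\{a} | (no moves)
Q's transition system — 1 states:
  t0 = rec X. (a.a.X)\{a} | (no moves)
Executing b from P (initial set {s0}):
  [1] b ⇒ {s1}
  ✓ P
Executing b from Q (initial set {t0}):
  [1] b ⇒ no successor for Q

b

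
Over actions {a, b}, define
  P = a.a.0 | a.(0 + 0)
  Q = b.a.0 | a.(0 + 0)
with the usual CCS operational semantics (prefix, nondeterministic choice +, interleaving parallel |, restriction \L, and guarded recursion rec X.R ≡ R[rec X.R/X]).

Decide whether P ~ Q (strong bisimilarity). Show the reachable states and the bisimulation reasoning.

LTS(P): 6 reachable states
  u0 = a.a.0 | a.(0 + 0) → ··a··> u1, ··a··> u2
  u1 = a.0 | a.(0 + 0) → ··a··> u3, ··a··> u4
  u2 = a.a.0 | (0 + 0) → ··a··> u4
  u3 = 0 | a.(0 + 0) → ··a··> u5
  u4 = a.0 | (0 + 0) → ··a··> u5
  u5 = 0 | (0 + 0) → stopped
LTS(Q): 6 reachable states
  v0 = b.a.0 | a.(0 + 0) → ··a··> v1, ··b··> v2
  v1 = b.a.0 | (0 + 0) → ··b··> v3
  v2 = a.0 | a.(0 + 0) → ··a··> v3, ··a··> v4
  v3 = a.0 | (0 + 0) → ··a··> v5
  v4 = 0 | a.(0 + 0) → ··a··> v5
  v5 = 0 | (0 + 0) → stopped
Coarsest stable partition (strong bisimilarity classes):
  B0 = {u0}
  B1 = {u1, u2, v2}
  B2 = {u3, u4, v3, v4}
  B3 = {u5, v5}
  B4 = {v0}
  B5 = {v1}
u0 ∈ B0, v0 ∈ B4 → different blocks

P ≁ Q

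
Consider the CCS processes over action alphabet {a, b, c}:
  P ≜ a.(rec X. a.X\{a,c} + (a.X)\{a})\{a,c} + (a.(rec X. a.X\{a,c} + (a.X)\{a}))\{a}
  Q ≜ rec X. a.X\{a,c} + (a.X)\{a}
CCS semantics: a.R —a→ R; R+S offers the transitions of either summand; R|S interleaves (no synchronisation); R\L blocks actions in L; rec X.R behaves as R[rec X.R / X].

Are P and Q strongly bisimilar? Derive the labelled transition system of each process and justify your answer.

Reachable graph of P (2 states):
  p0 = a.(rec X. a.X\{a,c} + (a.X)\{a})\{a,c} + (a.(rec X. a.X\{a,c} + (a.X)\{a}))\{a} has moves --a--▸ p1
  p1 = (rec X. a.X\{a,c} + (a.X)\{a})\{a,c} has moves deadlocked
Reachable graph of Q (2 states):
  q0 = rec X. a.X\{a,c} + (a.X)\{a} has moves --a--▸ q1
  q1 = (rec X. a.X\{a,c} + (a.X)\{a})\{a,c} has moves deadlocked
Coarsest stable partition (strong bisimilarity classes):
  B0 = {p0, q0}
  B1 = {p1, q1}
p0 ∈ B0, q0 ∈ B0 → same block

bisimilar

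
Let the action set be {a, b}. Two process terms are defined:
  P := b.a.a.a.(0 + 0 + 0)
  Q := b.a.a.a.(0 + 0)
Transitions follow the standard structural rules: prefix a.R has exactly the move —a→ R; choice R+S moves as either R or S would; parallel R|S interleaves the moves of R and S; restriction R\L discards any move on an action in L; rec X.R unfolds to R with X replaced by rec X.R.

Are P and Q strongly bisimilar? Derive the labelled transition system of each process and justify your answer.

P's transition system — 5 states:
  u0 = b.a.a.a.(0 + 0 + 0) → =b=> u1
  u1 = a.a.a.(0 + 0 + 0) → =a=> u2
  u2 = a.a.(0 + 0 + 0) → =a=> u3
  u3 = a.(0 + 0 + 0) → =a=> u4
  u4 = 0 + 0 + 0 → ·
Q's transition system — 5 states:
  v0 = b.a.a.a.(0 + 0) → =b=> v1
  v1 = a.a.a.(0 + 0) → =a=> v2
  v2 = a.a.(0 + 0) → =a=> v3
  v3 = a.(0 + 0) → =a=> v4
  v4 = 0 + 0 → ·
Bisimilarity quotient blocks:
  B0 = {u0, v0}
  B1 = {u1, v1}
  B2 = {u2, v2}
  B3 = {u3, v3}
  B4 = {u4, v4}
u0 ∈ B0, v0 ∈ B0 → same block

YES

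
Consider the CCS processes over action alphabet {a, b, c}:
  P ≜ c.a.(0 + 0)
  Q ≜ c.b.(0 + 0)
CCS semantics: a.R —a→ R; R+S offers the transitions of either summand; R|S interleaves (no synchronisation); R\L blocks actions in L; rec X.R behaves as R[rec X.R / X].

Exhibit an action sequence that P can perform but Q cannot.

ca

LTS(P): 3 reachable states
  m0 = c.a.(0 + 0) | —c→ m1
  m1 = a.(0 + 0) | —a→ m2
  m2 = 0 + 0 | stopped
LTS(Q): 3 reachable states
  n0 = c.b.(0 + 0) | —c→ n1
  n1 = b.(0 + 0) | —b→ n2
  n2 = 0 + 0 | stopped
Trace ⟨ca⟩ through P, begin at {m0}:
  step 1 (c): {m1}
  step 2 (a): {m2}
  ✓ P
Trace ⟨ca⟩ through Q, begin at {n0}:
  step 1 (c): {n1}
  step 2 (a): ∅ (Q stuck)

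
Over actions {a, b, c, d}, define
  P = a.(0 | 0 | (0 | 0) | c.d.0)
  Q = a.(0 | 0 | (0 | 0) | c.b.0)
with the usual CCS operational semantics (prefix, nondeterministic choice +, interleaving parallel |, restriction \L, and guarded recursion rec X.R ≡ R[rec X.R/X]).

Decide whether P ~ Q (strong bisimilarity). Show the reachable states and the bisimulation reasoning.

P's transition system — 4 states:
  s0 = a.(0 | 0 | (0 | 0) | c.d.0) → —a→ s1
  s1 = 0 | 0 | (0 | 0) | c.d.0 → —c→ s2
  s2 = 0 | 0 | (0 | 0) | d.0 → —d→ s3
  s3 = 0 | 0 | (0 | 0) | 0 → ·
Q's transition system — 4 states:
  t0 = a.(0 | 0 | (0 | 0) | c.b.0) → —a→ t1
  t1 = 0 | 0 | (0 | 0) | c.b.0 → —c→ t2
  t2 = 0 | 0 | (0 | 0) | b.0 → —b→ t3
  t3 = 0 | 0 | (0 | 0) | 0 → ·
Bisimilarity quotient blocks:
  B0 = {s0}
  B1 = {s1}
  B2 = {s2}
  B3 = {s3, t3}
  B4 = {t0}
  B5 = {t1}
  B6 = {t2}
s0 ∈ B0, t0 ∈ B4 → different blocks

not bisimilar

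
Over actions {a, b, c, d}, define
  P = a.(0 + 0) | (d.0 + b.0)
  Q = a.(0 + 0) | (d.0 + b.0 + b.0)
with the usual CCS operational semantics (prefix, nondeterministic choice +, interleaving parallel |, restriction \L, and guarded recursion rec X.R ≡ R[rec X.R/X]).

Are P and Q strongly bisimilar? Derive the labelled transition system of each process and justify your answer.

LTS(P): 4 reachable states
  s0 = a.(0 + 0) | (d.0 + b.0) | —a→ s1, —b→ s2, —d→ s2
  s1 = (0 + 0) | (d.0 + b.0) | —b→ s3, —d→ s3
  s2 = a.(0 + 0) | 0 | —a→ s3
  s3 = (0 + 0) | 0 | deadlocked
LTS(Q): 4 reachable states
  t0 = a.(0 + 0) | (d.0 + b.0 + b.0) | —a→ t1, —b→ t2, —d→ t2
  t1 = (0 + 0) | (d.0 + b.0 + b.0) | —b→ t3, —d→ t3
  t2 = a.(0 + 0) | 0 | —a→ t3
  t3 = (0 + 0) | 0 | deadlocked
Bisimilarity quotient blocks:
  B0 = {s0, t0}
  B1 = {s1, t1}
  B2 = {s3, t3}
  B3 = {s2, t2}
s0 ∈ B0, t0 ∈ B0 → same block

P ~ Q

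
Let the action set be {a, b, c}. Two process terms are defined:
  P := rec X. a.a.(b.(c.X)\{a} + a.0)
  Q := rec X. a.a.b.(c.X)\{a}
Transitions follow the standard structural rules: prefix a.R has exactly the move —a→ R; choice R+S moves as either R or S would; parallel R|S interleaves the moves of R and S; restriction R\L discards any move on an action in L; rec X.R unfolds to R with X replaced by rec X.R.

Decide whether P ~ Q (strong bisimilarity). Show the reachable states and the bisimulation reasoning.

Reachable graph of P (6 states):
  m0 = rec X. a.a.(b.(c.X)\{a} + a.0) has moves —a→ m1
  m1 = a.(b.(c.(rec X. a.a.(b.(c.X)\{a} + a.0)))\{a} + a.0) has moves —a→ m2
  m2 = b.(c.(rec X. a.a.(b.(c.X)\{a} + a.0)))\{a} + a.0 has moves —a→ m3, —b→ m4
  m3 = 0 has moves ·
  m4 = (c.(rec X. a.a.(b.(c.X)\{a} + a.0)))\{a} has moves —c→ m5
  m5 = (rec X. a.a.(b.(c.X)\{a} + a.0))\{a} has moves ·
Reachable graph of Q (5 states):
  n0 = rec X. a.a.b.(c.X)\{a} has moves —a→ n1
  n1 = a.b.(c.(rec X. a.a.b.(c.X)\{a}))\{a} has moves —a→ n2
  n2 = b.(c.(rec X. a.a.b.(c.X)\{a}))\{a} has moves —b→ n3
  n3 = (c.(rec X. a.a.b.(c.X)\{a}))\{a} has moves —c→ n4
  n4 = (rec X. a.a.b.(c.X)\{a})\{a} has moves ·
Partition-refinement fixed point:
  B0 = {m0}
  B1 = {m1}
  B2 = {m2}
  B3 = {m3, m5, n4}
  B4 = {m4, n3}
  B5 = {n0}
  B6 = {n1}
  B7 = {n2}
m0 ∈ B0, n0 ∈ B5 → different blocks

NO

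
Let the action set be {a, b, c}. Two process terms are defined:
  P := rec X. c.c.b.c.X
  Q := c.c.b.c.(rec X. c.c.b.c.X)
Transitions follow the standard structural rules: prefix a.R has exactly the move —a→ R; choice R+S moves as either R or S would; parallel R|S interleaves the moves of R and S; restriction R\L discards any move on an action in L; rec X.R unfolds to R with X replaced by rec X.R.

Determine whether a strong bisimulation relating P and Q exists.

YES

Reachable graph of P (4 states):
  p0 = rec X. c.c.b.c.X ⊢ —c→ p1
  p1 = c.b.c.(rec X. c.c.b.c.X) ⊢ —c→ p2
  p2 = b.c.(rec X. c.c.b.c.X) ⊢ —b→ p3
  p3 = c.(rec X. c.c.b.c.X) ⊢ —c→ p0
Reachable graph of Q (5 states):
  q0 = c.c.b.c.(rec X. c.c.b.c.X) ⊢ —c→ q1
  q1 = c.b.c.(rec X. c.c.b.c.X) ⊢ —c→ q2
  q2 = b.c.(rec X. c.c.b.c.X) ⊢ —b→ q3
  q3 = c.(rec X. c.c.b.c.X) ⊢ —c→ q4
  q4 = rec X. c.c.b.c.X ⊢ —c→ q1
Bisimilarity quotient blocks:
  B0 = {p0, q0, q4}
  B1 = {p1, q1}
  B2 = {p2, q2}
  B3 = {p3, q3}
p0 ∈ B0, q0 ∈ B0 → same block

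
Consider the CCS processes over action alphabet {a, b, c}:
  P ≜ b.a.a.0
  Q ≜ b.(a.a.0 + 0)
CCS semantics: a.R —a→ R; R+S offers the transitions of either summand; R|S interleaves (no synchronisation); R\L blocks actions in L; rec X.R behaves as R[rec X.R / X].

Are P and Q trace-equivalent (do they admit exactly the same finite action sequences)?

Reachable graph of P (4 states):
  p0 = b.a.a.0 :: -b-> p1
  p1 = a.a.0 :: -a-> p2
  p2 = a.0 :: -a-> p3
  p3 = 0 :: ∅
Reachable graph of Q (4 states):
  q0 = b.(a.a.0 + 0) :: -b-> q1
  q1 = a.a.0 + 0 :: -a-> q2
  q2 = a.0 :: -a-> q3
  q3 = 0 :: ∅
Coarsest stable partition (strong bisimilarity classes):
  B0 = {p0, q0}
  B1 = {p1, q1}
  B2 = {p2, q2}
  B3 = {p3, q3}
p0 ∈ B0, q0 ∈ B0 → same block
Bisimilar ⇒ trace-equivalent.

YES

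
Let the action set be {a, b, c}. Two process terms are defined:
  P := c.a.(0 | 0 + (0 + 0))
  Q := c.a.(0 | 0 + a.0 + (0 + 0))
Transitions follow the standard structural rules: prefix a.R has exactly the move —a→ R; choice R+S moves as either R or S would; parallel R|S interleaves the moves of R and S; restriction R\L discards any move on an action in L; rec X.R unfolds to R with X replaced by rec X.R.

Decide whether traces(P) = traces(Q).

Reachable graph of P (3 states):
  u0 = c.a.(0 | 0 + (0 + 0)) → --c--▸ u1
  u1 = a.(0 | 0 + (0 + 0)) → --a--▸ u2
  u2 = 0 | 0 + (0 + 0) → ∅
Reachable graph of Q (4 states):
  v0 = c.a.(0 | 0 + a.0 + (0 + 0)) → --c--▸ v1
  v1 = a.(0 | 0 + a.0 + (0 + 0)) → --a--▸ v2
  v2 = 0 | 0 + a.0 + (0 + 0) → --a--▸ v3
  v3 = 0 → ∅
Executing caa from Q (initial set {v0}):
  [1] c ⇒ {v1}
  [2] a ⇒ {v2}
  [3] a ⇒ {v3}
  Q completes σ.
Executing caa from P (initial set {u0}):
  [1] c ⇒ {u1}
  [2] a ⇒ {u2}
  [3] a ⇒ ∅ (P stuck)

NO — witness ⟨caa⟩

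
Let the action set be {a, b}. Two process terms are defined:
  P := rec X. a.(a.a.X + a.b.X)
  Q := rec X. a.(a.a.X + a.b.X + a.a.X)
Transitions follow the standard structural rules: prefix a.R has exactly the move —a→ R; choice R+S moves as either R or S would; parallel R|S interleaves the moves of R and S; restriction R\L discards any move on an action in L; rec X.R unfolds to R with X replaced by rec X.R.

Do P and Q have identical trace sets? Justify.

traces(P) = traces(Q)

Reachable graph of P (4 states):
  s0 = rec X. a.(a.a.X + a.b.X) | =a=> s1
  s1 = a.a.(rec X. a.(a.a.X + a.b.X)) + a.b.(rec X. a.(a.a.X + a.b.X)) | =a=> s2, =a=> s3
  s2 = a.(rec X. a.(a.a.X + a.b.X)) | =a=> s0
  s3 = b.(rec X. a.(a.a.X + a.b.X)) | =b=> s0
Reachable graph of Q (4 states):
  t0 = rec X. a.(a.a.X + a.b.X + a.a.X) | =a=> t1
  t1 = a.a.(rec X. a.(a.a.X + a.b.X + a.a.X)) + a.b.(rec X. a.(a.a.X + a.b.X + a.a.X)) + a.a.(rec X. a.(a.a.X + a.b.X + a.a.X)) | =a=> t2, =a=> t3
  t2 = a.(rec X. a.(a.a.X + a.b.X + a.a.X)) | =a=> t0
  t3 = b.(rec X. a.(a.a.X + a.b.X + a.a.X)) | =b=> t0
Coarsest stable partition (strong bisimilarity classes):
  B0 = {s0, t0}
  B1 = {s1, t1}
  B2 = {s2, t2}
  B3 = {s3, t3}
s0 ∈ B0, t0 ∈ B0 → same block
Bisimilar ⇒ trace-equivalent.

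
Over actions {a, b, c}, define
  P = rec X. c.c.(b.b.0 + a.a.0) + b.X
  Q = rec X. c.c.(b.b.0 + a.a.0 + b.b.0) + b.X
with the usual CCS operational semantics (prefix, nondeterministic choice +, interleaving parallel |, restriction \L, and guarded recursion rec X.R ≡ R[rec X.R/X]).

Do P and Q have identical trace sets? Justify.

trace-equivalent

Reachable graph of P (6 states):
  u0 = rec X. c.c.(b.b.0 + a.a.0) + b.X ⊢ =b=> u0, =c=> u1
  u1 = c.(b.b.0 + a.a.0) ⊢ =c=> u2
  u2 = b.b.0 + a.a.0 ⊢ =a=> u3, =b=> u4
  u3 = a.0 ⊢ =a=> u5
  u4 = b.0 ⊢ =b=> u5
  u5 = 0 ⊢ (no moves)
Reachable graph of Q (6 states):
  v0 = rec X. c.c.(b.b.0 + a.a.0 + b.b.0) + b.X ⊢ =b=> v0, =c=> v1
  v1 = c.(b.b.0 + a.a.0 + b.b.0) ⊢ =c=> v2
  v2 = b.b.0 + a.a.0 + b.b.0 ⊢ =a=> v3, =b=> v4
  v3 = a.0 ⊢ =a=> v5
  v4 = b.0 ⊢ =b=> v5
  v5 = 0 ⊢ (no moves)
Coarsest stable partition (strong bisimilarity classes):
  B0 = {u0, v0}
  B1 = {u1, v1}
  B2 = {u2, v2}
  B3 = {u4, v4}
  B4 = {u5, v5}
  B5 = {u3, v3}
u0 ∈ B0, v0 ∈ B0 → same block
Bisimilar ⇒ trace-equivalent.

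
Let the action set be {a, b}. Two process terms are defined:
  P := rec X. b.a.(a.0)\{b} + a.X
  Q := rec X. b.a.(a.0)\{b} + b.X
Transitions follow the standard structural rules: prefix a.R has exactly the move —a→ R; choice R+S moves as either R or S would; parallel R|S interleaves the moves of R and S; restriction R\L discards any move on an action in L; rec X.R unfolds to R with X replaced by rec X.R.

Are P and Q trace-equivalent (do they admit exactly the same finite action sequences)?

Reachable graph of P (4 states):
  u0 = rec X. b.a.(a.0)\{b} + a.X :: =a=> u0, =b=> u1
  u1 = a.(a.0)\{b} :: =a=> u2
  u2 = (a.0)\{b} :: =a=> u3
  u3 = 0\{b} :: (no moves)
Reachable graph of Q (4 states):
  v0 = rec X. b.a.(a.0)\{b} + b.X :: =b=> v0, =b=> v1
  v1 = a.(a.0)\{b} :: =a=> v2
  v2 = (a.0)\{b} :: =a=> v3
  v3 = 0\{b} :: (no moves)
Executing a from P (initial set {u0}):
  step 1 (a): {u0}
  — P admits the full trace.
Executing a from Q (initial set {v0}):
  step 1 (a): no successor for Q

NO — witness ⟨a⟩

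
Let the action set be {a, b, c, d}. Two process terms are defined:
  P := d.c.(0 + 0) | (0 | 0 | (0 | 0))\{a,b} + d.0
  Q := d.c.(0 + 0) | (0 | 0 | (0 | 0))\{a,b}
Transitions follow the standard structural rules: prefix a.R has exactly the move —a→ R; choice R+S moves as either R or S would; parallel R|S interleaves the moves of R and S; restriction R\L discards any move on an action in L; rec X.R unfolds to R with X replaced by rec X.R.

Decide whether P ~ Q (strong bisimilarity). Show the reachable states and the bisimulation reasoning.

P ≁ Q

LTS(P): 4 reachable states
  u0 = d.c.(0 + 0) | (0 | 0 | (0 | 0))\{a,b} + d.0 ⊢ ··d··> u1, ··d··> u2
  u1 = 0 ⊢ (no moves)
  u2 = c.(0 + 0) | (0 | 0 | (0 | 0))\{a,b} ⊢ ··c··> u3
  u3 = (0 + 0) | (0 | 0 | (0 | 0))\{a,b} ⊢ (no moves)
LTS(Q): 3 reachable states
  v0 = d.c.(0 + 0) | (0 | 0 | (0 | 0))\{a,b} ⊢ ··d··> v1
  v1 = c.(0 + 0) | (0 | 0 | (0 | 0))\{a,b} ⊢ ··c··> v2
  v2 = (0 + 0) | (0 | 0 | (0 | 0))\{a,b} ⊢ (no moves)
Coarsest stable partition (strong bisimilarity classes):
  B0 = {u0}
  B1 = {u1, u3, v2}
  B2 = {u2, v1}
  B3 = {v0}
u0 ∈ B0, v0 ∈ B3 → different blocks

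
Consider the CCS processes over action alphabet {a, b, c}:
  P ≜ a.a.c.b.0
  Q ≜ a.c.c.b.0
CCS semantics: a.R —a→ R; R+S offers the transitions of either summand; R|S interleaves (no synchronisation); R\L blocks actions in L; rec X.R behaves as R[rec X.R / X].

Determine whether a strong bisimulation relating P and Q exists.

not bisimilar

P's transition system — 5 states:
  s0 = a.a.c.b.0 has moves —a→ s1
  s1 = a.c.b.0 has moves —a→ s2
  s2 = c.b.0 has moves —c→ s3
  s3 = b.0 has moves —b→ s4
  s4 = 0 has moves stopped
Q's transition system — 5 states:
  t0 = a.c.c.b.0 has moves —a→ t1
  t1 = c.c.b.0 has moves —c→ t2
  t2 = c.b.0 has moves —c→ t3
  t3 = b.0 has moves —b→ t4
  t4 = 0 has moves stopped
Coarsest stable partition (strong bisimilarity classes):
  B0 = {s0}
  B1 = {s1}
  B2 = {s2, t2}
  B3 = {s3, t3}
  B4 = {s4, t4}
  B5 = {t0}
  B6 = {t1}
s0 ∈ B0, t0 ∈ B5 → different blocks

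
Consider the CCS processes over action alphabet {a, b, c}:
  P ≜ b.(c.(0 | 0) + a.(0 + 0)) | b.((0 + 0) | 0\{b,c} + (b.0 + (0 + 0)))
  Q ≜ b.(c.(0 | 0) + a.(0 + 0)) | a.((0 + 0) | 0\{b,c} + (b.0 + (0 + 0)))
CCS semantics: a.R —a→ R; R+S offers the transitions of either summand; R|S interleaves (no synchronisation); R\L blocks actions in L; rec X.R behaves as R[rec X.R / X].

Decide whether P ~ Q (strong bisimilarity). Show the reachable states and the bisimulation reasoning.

NO

P's transition system — 12 states:
  u0 = b.(c.(0 | 0) + a.(0 + 0)) | b.((0 + 0) | 0\{b,c} + (b.0 + (0 + 0))) → -b-> u1, -b-> u2
  u1 = (c.(0 | 0) + a.(0 + 0)) | b.((0 + 0) | 0\{b,c} + (b.0 + (0 + 0))) → -a-> u3, -b-> u4, -c-> u5
  u2 = b.(c.(0 | 0) + a.(0 + 0)) | ((0 + 0) | 0\{b,c} + (b.0 + (0 + 0))) → -b-> u4, -b-> u6
  u3 = (0 + 0) | b.((0 + 0) | 0\{b,c} + (b.0 + (0 + 0))) → -b-> u7
  u4 = (c.(0 | 0) + a.(0 + 0)) | ((0 + 0) | 0\{b,c} + (b.0 + (0 + 0))) → -a-> u7, -b-> u8, -c-> u9
  u5 = 0 | 0 | b.((0 + 0) | 0\{b,c} + (b.0 + (0 + 0))) → -b-> u9
  u6 = b.(c.(0 | 0) + a.(0 + 0)) | 0 → -b-> u8
  u7 = (0 + 0) | ((0 + 0) | 0\{b,c} + (b.0 + (0 + 0))) → -b-> u10
  u8 = (c.(0 | 0) + a.(0 + 0)) | 0 → -a-> u10, -c-> u11
  u9 = 0 | 0 | ((0 + 0) | 0\{b,c} + (b.0 + (0 + 0))) → -b-> u11
  u10 = (0 + 0) | 0 → ∅
  u11 = 0 | 0 | 0 → ∅
Q's transition system — 12 states:
  v0 = b.(c.(0 | 0) + a.(0 + 0)) | a.((0 + 0) | 0\{b,c} + (b.0 + (0 + 0))) → -a-> v1, -b-> v2
  v1 = b.(c.(0 | 0) + a.(0 + 0)) | ((0 + 0) | 0\{b,c} + (b.0 + (0 + 0))) → -b-> v3, -b-> v4
  v2 = (c.(0 | 0) + a.(0 + 0)) | a.((0 + 0) | 0\{b,c} + (b.0 + (0 + 0))) → -a-> v3, -a-> v5, -c-> v6
  v3 = (c.(0 | 0) + a.(0 + 0)) | ((0 + 0) | 0\{b,c} + (b.0 + (0 + 0))) → -a-> v7, -b-> v8, -c-> v9
  v4 = b.(c.(0 | 0) + a.(0 + 0)) | 0 → -b-> v8
  v5 = (0 + 0) | a.((0 + 0) | 0\{b,c} + (b.0 + (0 + 0))) → -a-> v7
  v6 = 0 | 0 | a.((0 + 0) | 0\{b,c} + (b.0 + (0 + 0))) → -a-> v9
  v7 = (0 + 0) | ((0 + 0) | 0\{b,c} + (b.0 + (0 + 0))) → -b-> v10
  v8 = (c.(0 | 0) + a.(0 + 0)) | 0 → -a-> v10, -c-> v11
  v9 = 0 | 0 | ((0 + 0) | 0\{b,c} + (b.0 + (0 + 0))) → -b-> v11
  v10 = (0 + 0) | 0 → ∅
  v11 = 0 | 0 | 0 → ∅
Partition-refinement fixed point:
  B0 = {u0}
  B1 = {u1}
  B2 = {u3, u5}
  B3 = {u7, u9, v7, v9}
  B4 = {u10, u11, v10, v11}
  B5 = {u4, v3}
  B6 = {u8, v8}
  B7 = {u2, v1}
  B8 = {u6, v4}
  B9 = {v0}
  B10 = {v2}
  B11 = {v5, v6}
u0 ∈ B0, v0 ∈ B9 → different blocks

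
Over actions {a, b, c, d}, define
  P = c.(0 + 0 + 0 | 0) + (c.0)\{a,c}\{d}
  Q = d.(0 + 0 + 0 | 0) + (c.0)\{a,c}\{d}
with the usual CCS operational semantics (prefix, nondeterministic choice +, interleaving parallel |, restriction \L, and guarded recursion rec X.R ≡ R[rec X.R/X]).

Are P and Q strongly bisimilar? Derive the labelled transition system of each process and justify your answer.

P's transition system — 2 states:
  u0 = c.(0 + 0 + 0 | 0) + (c.0)\{a,c}\{d} | -c-> u1
  u1 = 0 + 0 + 0 | 0 | stopped
Q's transition system — 2 states:
  v0 = d.(0 + 0 + 0 | 0) + (c.0)\{a,c}\{d} | -d-> v1
  v1 = 0 + 0 + 0 | 0 | stopped
Bisimilarity quotient blocks:
  B0 = {u0}
  B1 = {u1, v1}
  B2 = {v0}
u0 ∈ B0, v0 ∈ B2 → different blocks

NO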